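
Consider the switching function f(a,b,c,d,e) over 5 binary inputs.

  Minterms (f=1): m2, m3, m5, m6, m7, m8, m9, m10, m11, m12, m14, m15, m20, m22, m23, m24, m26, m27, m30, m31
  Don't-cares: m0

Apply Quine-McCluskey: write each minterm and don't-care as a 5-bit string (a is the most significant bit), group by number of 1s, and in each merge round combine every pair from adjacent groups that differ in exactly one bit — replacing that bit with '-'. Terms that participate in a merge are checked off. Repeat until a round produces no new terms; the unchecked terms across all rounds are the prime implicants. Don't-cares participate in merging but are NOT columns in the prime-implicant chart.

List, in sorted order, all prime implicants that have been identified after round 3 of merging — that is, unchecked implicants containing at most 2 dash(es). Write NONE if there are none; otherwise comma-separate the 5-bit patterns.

Round 0: 00000✓ 00010✓ 00011✓ 00101✓ 00110✓ 00111✓ 01000✓ 01001✓ 01010✓ 01011✓ 01100✓ 01110✓ 01111✓ 10100✓ 10110✓ 10111✓ 11000✓ 11010✓ 11011✓ 11110✓ 11111✓
Round 1: -0110✓ -0111✓ -1000✓ -1010✓ -1011✓ -1110✓ -1111✓ 0-000✓ 0-010✓ 0-011✓ 0-110✓ 0-111✓ 00-10✓ 00-11✓ 000-0✓ 0001-✓ 001-1 0011-✓ 01-00✓ 01-10✓ 01-11✓ 010-0✓ 010-1✓ 0100-✓ 0101-✓ 011-0✓ 0111-✓ 1-110✓ 1-111✓ 101-0 1011-✓ 11-10✓ 11-11✓ 110-0✓ 1101-✓ 1111-✓
Round 2: --110✓ --111✓ -011-✓ -1-10✓ -1-11✓ -10-0 -101-✓ -111-✓ 0--10✓ 0--11✓ 0-0-0 0-01-✓ 0-11-✓ 00-1-✓ 01--0 01-1-✓ 010-- 1-11-✓ 11-1-✓
Round 3: --11- -1-1- 0--1-
PIs = {--11-, -1-1-, -10-0, 0--1-, 0-0-0, 001-1, 01--0, 010--, 101-0}

-10-0, 0-0-0, 001-1, 01--0, 010--, 101-0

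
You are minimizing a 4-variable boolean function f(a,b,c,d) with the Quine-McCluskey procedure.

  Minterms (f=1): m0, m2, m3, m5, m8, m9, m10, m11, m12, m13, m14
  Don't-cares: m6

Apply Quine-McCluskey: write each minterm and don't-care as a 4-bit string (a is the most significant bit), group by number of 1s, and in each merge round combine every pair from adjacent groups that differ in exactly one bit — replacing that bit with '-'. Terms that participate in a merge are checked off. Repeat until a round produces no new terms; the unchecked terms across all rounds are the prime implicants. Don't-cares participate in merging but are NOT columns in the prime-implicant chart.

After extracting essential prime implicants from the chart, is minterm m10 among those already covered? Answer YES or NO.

Round 0: 0000✓ 0010✓ 0011✓ 0101✓ 0110✓ 1000✓ 1001✓ 1010✓ 1011✓ 1100✓ 1101✓ 1110✓
Round 1: -000✓ -010✓ -011✓ -101 -110✓ 0-10✓ 00-0✓ 001-✓ 1-00✓ 1-01✓ 1-10✓ 10-0✓ 10-1✓ 100-✓ 101-✓ 11-0✓ 110-✓
Round 2: --10 -0-0 -01- 1--0 1-0- 10--
PIs = {--10, -0-0, -01-, -101, 1--0, 1-0-, 10--}
Coverage chart:
  m0: -0-0 ←essential
  m2: --10,-0-0,-01-
  m3: -01- ←essential
  m5: -101 ←essential
  m8: -0-0,1--0,1-0-,10--
  m9: 1-0-,10--
  m10: --10,-0-0,-01-,1--0,10--
  m11: -01-,10--
  m12: 1--0,1-0-
  m13: -101,1-0-
  m14: --10,1--0
Essential: -0-0, -01-, -101

YES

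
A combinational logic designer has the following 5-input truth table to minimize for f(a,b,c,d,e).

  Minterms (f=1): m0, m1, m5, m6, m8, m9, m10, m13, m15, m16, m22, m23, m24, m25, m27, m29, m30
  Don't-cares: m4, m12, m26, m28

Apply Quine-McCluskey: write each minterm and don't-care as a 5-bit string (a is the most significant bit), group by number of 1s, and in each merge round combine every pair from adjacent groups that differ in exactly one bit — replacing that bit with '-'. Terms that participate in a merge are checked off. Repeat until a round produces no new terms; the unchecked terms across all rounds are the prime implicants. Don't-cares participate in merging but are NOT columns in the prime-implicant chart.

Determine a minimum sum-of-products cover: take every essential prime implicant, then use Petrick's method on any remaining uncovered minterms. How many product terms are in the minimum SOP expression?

9

[col 0] 00000*, 00001*, 00100*, 00101*, 00110*, 01000*, 01001*, 01010*, 01100*, 01101*, 01111*, 10000*, 10110*, 10111*, 11000*, 11001*, 11010*, 11011*, 11100*, 11101*, 11110*
[col 1] -0000*, -0110, -1000*, -1001*, -1010*, -1100*, -1101*, 0-000*, 0-001*, 0-100*, 0-101*, 00-00*, 00-01*, 0000-*, 001-0, 0010-*, 01-00*, 01-01*, 010-0*, 0100-*, 011-1, 0110-*, 1-000*, 1-110, 1011-, 11-00*, 11-01*, 11-10*, 110-0*, 110-1*, 1100-*, 1101-*, 111-0*, 1110-*
[col 2] --000, -1-00*, -1-01*, -10-0, -100-*, -110-*, 0--00*, 0--01*, 0-00-*, 0-10-*, 00-0-*, 01-0-*, 11--0, 11-0-*, 110--
[col 3] -1-0-, 0--0-
Prime implicants: --000, -0110, -1-0-, -10-0, 0--0-, 001-0, 011-1, 1-110, 1011-, 11--0, 110--
PI chart (minterm → PIs covering it):
  0 | --000,0--0-
  1 | 0--0-  (sole → essential)
  5 | 0--0-  (sole → essential)
  6 | -0110,001-0
  8 | --000,-1-0-,-10-0,0--0-
  9 | -1-0-,0--0-
  10 | -10-0  (sole → essential)
  13 | -1-0-,0--0-,011-1
  15 | 011-1  (sole → essential)
  16 | --000  (sole → essential)
  22 | -0110,1-110,1011-
  23 | 1011-  (sole → essential)
  24 | --000,-1-0-,-10-0,11--0,110--
  25 | -1-0-,110--
  27 | 110--  (sole → essential)
  29 | -1-0-  (sole → essential)
  30 | 1-110,11--0
Essential prime implicants: --000, -1-0-, -10-0, 0--0-, 011-1, 1011-, 110--
Petrick residual → -0110, 1-110
Minimum SOP uses 9 PIs: c'd'e' + b'cde' + bd' + bc'e' + a'd' + a'bce + acde' + ab'cd + abc'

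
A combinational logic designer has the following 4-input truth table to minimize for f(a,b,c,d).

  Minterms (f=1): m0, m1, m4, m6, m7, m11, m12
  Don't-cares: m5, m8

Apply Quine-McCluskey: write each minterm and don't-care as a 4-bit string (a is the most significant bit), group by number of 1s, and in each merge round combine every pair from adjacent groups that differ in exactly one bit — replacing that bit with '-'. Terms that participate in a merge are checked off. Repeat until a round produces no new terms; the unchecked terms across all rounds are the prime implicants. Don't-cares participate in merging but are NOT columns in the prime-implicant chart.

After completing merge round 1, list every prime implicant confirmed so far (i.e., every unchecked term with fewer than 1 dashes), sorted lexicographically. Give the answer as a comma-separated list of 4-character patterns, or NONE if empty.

size-2^0 implicants → 0000(✓)  0001(✓)  0100(✓)  0101(✓)  0110(✓)  0111(✓)  1000(✓)  1011  1100(✓)
size-2^1 implicants → -000(✓)  -100(✓)  0-00(✓)  0-01(✓)  000-(✓)  01-0(✓)  01-1(✓)  010-(✓)  011-(✓)  1-00(✓)
size-2^2 implicants → --00  0-0-  01--
Unchecked terms (primes): --00, 0-0-, 01--, 1011

1011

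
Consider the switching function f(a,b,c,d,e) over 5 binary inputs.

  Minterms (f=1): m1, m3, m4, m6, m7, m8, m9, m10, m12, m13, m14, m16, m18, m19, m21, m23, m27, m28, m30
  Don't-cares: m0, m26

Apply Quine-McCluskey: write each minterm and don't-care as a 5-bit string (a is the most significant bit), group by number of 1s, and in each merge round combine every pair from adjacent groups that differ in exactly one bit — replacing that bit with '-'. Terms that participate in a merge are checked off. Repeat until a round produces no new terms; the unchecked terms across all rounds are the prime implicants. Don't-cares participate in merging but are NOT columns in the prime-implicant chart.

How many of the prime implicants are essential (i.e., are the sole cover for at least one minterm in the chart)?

[col 0] 00000*, 00001*, 00011*, 00100*, 00110*, 00111*, 01000*, 01001*, 01010*, 01100*, 01101*, 01110*, 10000*, 10010*, 10011*, 10101*, 10111*, 11010*, 11011*, 11100*, 11110*
[col 1] -0000, -0011*, -0111*, -1010*, -1100*, -1110*, 0-000*, 0-001*, 0-100*, 0-110*, 00-00*, 00-11*, 000-1, 0000-*, 001-0*, 0011-, 01-00*, 01-01*, 01-10*, 010-0*, 0100-*, 011-0*, 0110-*, 1-010*, 1-011*, 10-11*, 100-0, 1001-*, 101-1, 11-10*, 1101-*, 111-0*
[col 2] -0-11, -1-10, -11-0, 0--00, 0-00-, 0-1-0, 01--0, 01-0-, 1-01-
Prime implicants: -0-11, -0000, -1-10, -11-0, 0--00, 0-00-, 0-1-0, 000-1, 0011-, 01--0, 01-0-, 1-01-, 100-0, 101-1
PI chart (minterm → PIs covering it):
  1 | 0-00-,000-1
  3 | -0-11,000-1
  4 | 0--00,0-1-0
  6 | 0-1-0,0011-
  7 | -0-11,0011-
  8 | 0--00,0-00-,01--0,01-0-
  9 | 0-00-,01-0-
  10 | -1-10,01--0
  12 | -11-0,0--00,0-1-0,01--0,01-0-
  13 | 01-0-  (sole → essential)
  14 | -1-10,-11-0,0-1-0,01--0
  16 | -0000,100-0
  18 | 1-01-,100-0
  19 | -0-11,1-01-
  21 | 101-1  (sole → essential)
  23 | -0-11,101-1
  27 | 1-01-  (sole → essential)
  28 | -11-0  (sole → essential)
  30 | -1-10,-11-0
Essential prime implicants: -11-0, 01-0-, 1-01-, 101-1

4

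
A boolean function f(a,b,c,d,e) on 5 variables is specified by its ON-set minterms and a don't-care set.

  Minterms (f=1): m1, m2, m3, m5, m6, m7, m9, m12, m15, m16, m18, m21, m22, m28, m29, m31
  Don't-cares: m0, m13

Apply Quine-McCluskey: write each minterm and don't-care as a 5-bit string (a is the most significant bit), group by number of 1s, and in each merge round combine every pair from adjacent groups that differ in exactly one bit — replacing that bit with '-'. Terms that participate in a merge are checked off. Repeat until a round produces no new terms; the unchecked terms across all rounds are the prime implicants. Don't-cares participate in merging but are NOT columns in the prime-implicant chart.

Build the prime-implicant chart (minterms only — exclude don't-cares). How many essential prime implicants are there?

size-2^0 implicants → 00000(✓)  00001(✓)  00010(✓)  00011(✓)  00101(✓)  00110(✓)  00111(✓)  01001(✓)  01100(✓)  01101(✓)  01111(✓)  10000(✓)  10010(✓)  10101(✓)  10110(✓)  11100(✓)  11101(✓)  11111(✓)
size-2^1 implicants → -0000(✓)  -0010(✓)  -0101(✓)  -0110(✓)  -1100(✓)  -1101(✓)  -1111(✓)  0-001(✓)  0-101(✓)  0-111(✓)  00-01(✓)  00-10(✓)  00-11(✓)  000-0(✓)  000-1(✓)  0000-(✓)  0001-(✓)  001-1(✓)  0011-(✓)  01-01(✓)  011-1(✓)  0110-(✓)  1-101(✓)  10-10(✓)  100-0(✓)  111-1(✓)  1110-(✓)
size-2^2 implicants → --101  -0-10  -00-0  -11-1  -110-  0--01  0-1-1  00--1  00-1-  000--
Unchecked terms (primes): --101, -0-10, -00-0, -11-1, -110-, 0--01, 0-1-1, 00--1, 00-1-, 000--
Minterm coverage:
  m1 ⊆ 0--01,00--1,000--
  m2 ⊆ -0-10,-00-0,00-1-,000--
  m3 ⊆ 00--1,00-1-,000--
  m5 ⊆ --101,0--01,0-1-1,00--1
  m6 ⊆ -0-10,00-1-
  m7 ⊆ 0-1-1,00--1,00-1-
  m9 ⊆ 0--01 [E]
  m12 ⊆ -110- [E]
  m15 ⊆ -11-1,0-1-1
  m16 ⊆ -00-0 [E]
  m18 ⊆ -0-10,-00-0
  m21 ⊆ --101 [E]
  m22 ⊆ -0-10 [E]
  m28 ⊆ -110- [E]
  m29 ⊆ --101,-11-1,-110-
  m31 ⊆ -11-1 [E]
E = {--101, -0-10, -00-0, -11-1, -110-, 0--01}

6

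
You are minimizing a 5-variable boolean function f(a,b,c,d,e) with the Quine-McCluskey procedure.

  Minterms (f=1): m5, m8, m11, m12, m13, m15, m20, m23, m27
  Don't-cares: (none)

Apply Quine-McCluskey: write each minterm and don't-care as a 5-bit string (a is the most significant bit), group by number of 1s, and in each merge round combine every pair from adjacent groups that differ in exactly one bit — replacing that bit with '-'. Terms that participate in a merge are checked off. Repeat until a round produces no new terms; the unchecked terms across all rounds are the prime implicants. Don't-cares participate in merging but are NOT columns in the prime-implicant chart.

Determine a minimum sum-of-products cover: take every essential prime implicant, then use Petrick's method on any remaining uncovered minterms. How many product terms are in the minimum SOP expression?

Round 0: 00101✓ 01000✓ 01011✓ 01100✓ 01101✓ 01111✓ 10100 10111 11011✓
Round 1: -1011 0-101 01-00 01-11 011-1 0110-
PIs = {-1011, 0-101, 01-00, 01-11, 011-1, 0110-, 10100, 10111}
Coverage chart:
  m5: 0-101 ←essential
  m8: 01-00 ←essential
  m11: -1011,01-11
  m12: 01-00,0110-
  m13: 0-101,011-1,0110-
  m15: 01-11,011-1
  m20: 10100 ←essential
  m23: 10111 ←essential
  m27: -1011 ←essential
Essential: -1011, 0-101, 01-00, 10100, 10111
Petrick residual → 01-11
Min cover (6 terms): bc'de + a'cd'e + a'bd'e' + a'bde + ab'cd'e' + ab'cde

6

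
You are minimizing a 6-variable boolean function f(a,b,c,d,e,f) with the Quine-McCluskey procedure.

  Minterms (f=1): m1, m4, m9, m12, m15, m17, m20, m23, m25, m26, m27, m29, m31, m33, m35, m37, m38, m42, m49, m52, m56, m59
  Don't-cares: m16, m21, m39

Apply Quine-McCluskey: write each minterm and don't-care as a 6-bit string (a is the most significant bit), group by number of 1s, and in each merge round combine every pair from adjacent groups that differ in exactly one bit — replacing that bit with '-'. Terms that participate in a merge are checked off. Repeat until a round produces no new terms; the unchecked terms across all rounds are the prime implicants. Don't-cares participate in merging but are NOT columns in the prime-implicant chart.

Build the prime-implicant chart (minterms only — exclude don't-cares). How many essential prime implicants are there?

12

Round 0: 000001✓ 000100✓ 001001✓ 001100✓ 001111✓ 010000✓ 010001✓ 010100✓ 010101✓ 010111✓ 011001✓ 011010✓ 011011✓ 011101✓ 011111✓ 100001✓ 100011✓ 100101✓ 100110✓ 100111✓ 101010 110001✓ 110100✓ 111000 111011✓
Round 1: -00001✓ -10001✓ -10100 -11011 0-0001✓ 0-0100 0-1001✓ 0-1111 00-001✓ 00-100 01-001✓ 01-101✓ 01-111✓ 010-00✓ 010-01✓ 01000-✓ 0101-1✓ 01010-✓ 011-01✓ 011-11✓ 0110-1✓ 01101- 0111-1✓ 1-0001✓ 100-01✓ 100-11✓ 1000-1✓ 1001-1✓ 10011-
Round 2: --0001 0--001 01--01 01-1-1 010-0- 011--1 100--1
PIs = {--0001, -10100, -11011, 0--001, 0-0100, 0-1111, 00-100, 01--01, 01-1-1, 010-0-, 011--1, 01101-, 100--1, 10011-, 101010, 111000}
Coverage chart:
  m1: --0001,0--001
  m4: 0-0100,00-100
  m9: 0--001 ←essential
  m12: 00-100 ←essential
  m15: 0-1111 ←essential
  m17: --0001,0--001,01--01,010-0-
  m20: -10100,0-0100,010-0-
  m23: 01-1-1 ←essential
  m25: 0--001,01--01,011--1
  m26: 01101- ←essential
  m27: -11011,011--1,01101-
  m29: 01--01,01-1-1,011--1
  m31: 0-1111,01-1-1,011--1
  m33: --0001,100--1
  m35: 100--1 ←essential
  m37: 100--1 ←essential
  m38: 10011- ←essential
  m42: 101010 ←essential
  m49: --0001 ←essential
  m52: -10100 ←essential
  m56: 111000 ←essential
  m59: -11011 ←essential
Essential: --0001, -10100, -11011, 0--001, 0-1111, 00-100, 01-1-1, 01101-, 100--1, 10011-, 101010, 111000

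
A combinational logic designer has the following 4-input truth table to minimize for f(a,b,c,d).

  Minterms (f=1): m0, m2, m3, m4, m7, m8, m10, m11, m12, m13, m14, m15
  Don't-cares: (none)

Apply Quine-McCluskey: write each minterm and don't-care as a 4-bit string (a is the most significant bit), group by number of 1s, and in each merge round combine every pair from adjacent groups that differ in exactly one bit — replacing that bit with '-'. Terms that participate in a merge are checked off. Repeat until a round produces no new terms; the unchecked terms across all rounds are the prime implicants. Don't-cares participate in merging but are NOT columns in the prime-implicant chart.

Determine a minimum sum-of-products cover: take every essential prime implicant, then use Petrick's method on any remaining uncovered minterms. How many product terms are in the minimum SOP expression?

4

Round 0: 0000✓ 0010✓ 0011✓ 0100✓ 0111✓ 1000✓ 1010✓ 1011✓ 1100✓ 1101✓ 1110✓ 1111✓
Round 1: -000✓ -010✓ -011✓ -100✓ -111✓ 0-00✓ 0-11✓ 00-0✓ 001-✓ 1-00✓ 1-10✓ 1-11✓ 10-0✓ 101-✓ 11-0✓ 11-1✓ 110-✓ 111-✓
Round 2: --00 --11 -0-0 -01- 1--0 1-1- 11--
PIs = {--00, --11, -0-0, -01-, 1--0, 1-1-, 11--}
Coverage chart:
  m0: --00,-0-0
  m2: -0-0,-01-
  m3: --11,-01-
  m4: --00 ←essential
  m7: --11 ←essential
  m8: --00,-0-0,1--0
  m10: -0-0,-01-,1--0,1-1-
  m11: --11,-01-,1-1-
  m12: --00,1--0,11--
  m13: 11-- ←essential
  m14: 1--0,1-1-,11--
  m15: --11,1-1-,11--
Essential: --00, --11, 11--
Petrick residual → -0-0
Min cover (4 terms): c'd' + cd + b'd' + ab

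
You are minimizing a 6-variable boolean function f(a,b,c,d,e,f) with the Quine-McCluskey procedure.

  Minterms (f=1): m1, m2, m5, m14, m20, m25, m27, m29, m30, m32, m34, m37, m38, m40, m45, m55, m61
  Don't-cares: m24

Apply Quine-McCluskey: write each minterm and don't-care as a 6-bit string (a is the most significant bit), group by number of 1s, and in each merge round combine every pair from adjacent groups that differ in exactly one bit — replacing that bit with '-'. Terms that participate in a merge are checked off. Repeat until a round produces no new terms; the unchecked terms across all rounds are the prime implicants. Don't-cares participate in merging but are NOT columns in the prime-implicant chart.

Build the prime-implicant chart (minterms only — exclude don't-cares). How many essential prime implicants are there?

[col 0] 000001*, 000010*, 000101*, 001110*, 010100, 011000*, 011001*, 011011*, 011101*, 011110*, 100000*, 100010*, 100101*, 100110*, 101000*, 101101*, 110111, 111101*
[col 1] -00010, -00101, -11101, 0-1110, 000-01, 011-01, 0110-1, 01100-, 1-1101, 10-000, 10-101, 100-10, 1000-0
Prime implicants: -00010, -00101, -11101, 0-1110, 000-01, 010100, 011-01, 0110-1, 01100-, 1-1101, 10-000, 10-101, 100-10, 1000-0, 110111
PI chart (minterm → PIs covering it):
  1 | 000-01  (sole → essential)
  2 | -00010  (sole → essential)
  5 | -00101,000-01
  14 | 0-1110  (sole → essential)
  20 | 010100  (sole → essential)
  25 | 011-01,0110-1,01100-
  27 | 0110-1  (sole → essential)
  29 | -11101,011-01
  30 | 0-1110  (sole → essential)
  32 | 10-000,1000-0
  34 | -00010,100-10,1000-0
  37 | -00101,10-101
  38 | 100-10  (sole → essential)
  40 | 10-000  (sole → essential)
  45 | 1-1101,10-101
  55 | 110111  (sole → essential)
  61 | -11101,1-1101
Essential prime implicants: -00010, 0-1110, 000-01, 010100, 0110-1, 10-000, 100-10, 110111

8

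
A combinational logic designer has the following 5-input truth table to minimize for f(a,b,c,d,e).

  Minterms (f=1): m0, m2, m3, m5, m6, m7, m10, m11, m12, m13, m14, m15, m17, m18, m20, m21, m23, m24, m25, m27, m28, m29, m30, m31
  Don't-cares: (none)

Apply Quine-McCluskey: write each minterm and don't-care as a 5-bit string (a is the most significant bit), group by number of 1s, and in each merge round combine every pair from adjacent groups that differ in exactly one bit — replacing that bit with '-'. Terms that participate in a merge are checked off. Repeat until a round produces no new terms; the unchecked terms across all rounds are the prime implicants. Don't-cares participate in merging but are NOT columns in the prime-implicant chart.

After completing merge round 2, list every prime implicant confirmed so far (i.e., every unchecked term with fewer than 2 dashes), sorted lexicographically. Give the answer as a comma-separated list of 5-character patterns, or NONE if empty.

[col 0] 00000*, 00010*, 00011*, 00101*, 00110*, 00111*, 01010*, 01011*, 01100*, 01101*, 01110*, 01111*, 10001*, 10010*, 10100*, 10101*, 10111*, 11000*, 11001*, 11011*, 11100*, 11101*, 11110*, 11111*
[col 1] -0010, -0101*, -0111*, -1011*, -1100*, -1101*, -1110*, -1111*, 0-010*, 0-011*, 0-101*, 0-110*, 0-111*, 00-10*, 00-11*, 000-0, 0001-*, 001-1*, 0011-*, 01-10*, 01-11*, 0101-*, 011-0*, 011-1*, 0110-*, 0111-*, 1-001*, 1-100*, 1-101*, 1-111*, 10-01*, 101-1*, 1010-*, 11-00*, 11-01*, 11-11*, 110-1*, 1100-*, 111-0*, 111-1*, 1110-*, 1111-*
[col 2] --101*, --111*, -01-1*, -1-11, -11-0*, -11-1*, -110-*, -111-*, 0--10*, 0--11*, 0-01-*, 0-1-1*, 0-11-*, 00-1-*, 01-1-*, 011--*, 1--01, 1-1-1*, 1-10-, 11--1, 11-0-, 111--*
[col 3] --1-1, -11--, 0--1-
Prime implicants: --1-1, -0010, -1-11, -11--, 0--1-, 000-0, 1--01, 1-10-, 11--1, 11-0-

-0010, 000-0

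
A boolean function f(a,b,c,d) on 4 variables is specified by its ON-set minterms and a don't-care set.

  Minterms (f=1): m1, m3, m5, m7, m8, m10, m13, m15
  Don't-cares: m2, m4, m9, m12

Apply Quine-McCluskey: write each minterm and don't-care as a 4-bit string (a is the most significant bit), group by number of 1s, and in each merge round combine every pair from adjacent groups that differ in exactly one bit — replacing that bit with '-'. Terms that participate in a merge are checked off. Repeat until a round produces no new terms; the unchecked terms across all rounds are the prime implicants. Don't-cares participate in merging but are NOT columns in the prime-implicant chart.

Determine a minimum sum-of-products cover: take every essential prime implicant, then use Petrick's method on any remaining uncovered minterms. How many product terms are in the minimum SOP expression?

3

[col 0] 0001*, 0010*, 0011*, 0100*, 0101*, 0111*, 1000*, 1001*, 1010*, 1100*, 1101*, 1111*
[col 1] -001*, -010, -100*, -101*, -111*, 0-01*, 0-11*, 00-1*, 001-, 01-1*, 010-*, 1-00*, 1-01*, 10-0, 100-*, 11-1*, 110-*
[col 2] --01, -1-1, -10-, 0--1, 1-0-
Prime implicants: --01, -010, -1-1, -10-, 0--1, 001-, 1-0-, 10-0
PI chart (minterm → PIs covering it):
  1 | --01,0--1
  3 | 0--1,001-
  5 | --01,-1-1,-10-,0--1
  7 | -1-1,0--1
  8 | 1-0-,10-0
  10 | -010,10-0
  13 | --01,-1-1,-10-,1-0-
  15 | -1-1  (sole → essential)
Essential prime implicants: -1-1
Petrick residual → 0--1, 10-0
Minimum SOP uses 3 PIs: bd + a'd + ab'd'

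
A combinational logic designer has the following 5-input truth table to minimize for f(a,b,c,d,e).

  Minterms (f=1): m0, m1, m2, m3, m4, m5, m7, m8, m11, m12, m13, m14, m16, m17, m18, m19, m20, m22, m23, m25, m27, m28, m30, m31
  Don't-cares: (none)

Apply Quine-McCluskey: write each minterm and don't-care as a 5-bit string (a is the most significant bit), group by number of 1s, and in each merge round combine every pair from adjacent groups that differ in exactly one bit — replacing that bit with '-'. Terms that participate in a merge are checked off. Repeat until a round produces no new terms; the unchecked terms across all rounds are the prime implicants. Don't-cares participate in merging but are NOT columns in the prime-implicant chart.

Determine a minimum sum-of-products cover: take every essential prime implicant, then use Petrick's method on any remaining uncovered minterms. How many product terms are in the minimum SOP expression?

size-2^0 implicants → 00000(✓)  00001(✓)  00010(✓)  00011(✓)  00100(✓)  00101(✓)  00111(✓)  01000(✓)  01011(✓)  01100(✓)  01101(✓)  01110(✓)  10000(✓)  10001(✓)  10010(✓)  10011(✓)  10100(✓)  10110(✓)  10111(✓)  11001(✓)  11011(✓)  11100(✓)  11110(✓)  11111(✓)
size-2^1 implicants → -0000(✓)  -0001(✓)  -0010(✓)  -0011(✓)  -0100(✓)  -0111(✓)  -1011(✓)  -1100(✓)  -1110(✓)  0-000(✓)  0-011(✓)  0-100(✓)  0-101(✓)  00-00(✓)  00-01(✓)  00-11(✓)  000-0(✓)  000-1(✓)  0000-(✓)  0001-(✓)  001-1(✓)  0010-(✓)  01-00(✓)  011-0(✓)  0110-(✓)  1-001(✓)  1-011(✓)  1-100(✓)  1-110(✓)  1-111(✓)  10-00(✓)  10-10(✓)  10-11(✓)  100-0(✓)  100-1(✓)  1000-(✓)  1001-(✓)  101-0(✓)  1011-(✓)  11-11(✓)  110-1(✓)  111-0(✓)  1111-(✓)
size-2^2 implicants → --011  --100  -0-00  -0-11  -00-0(✓)  -00-1(✓)  -000-(✓)  -001-(✓)  -11-0  0--00  0-10-  00--1  00-0-  000--(✓)  1--11  1-0-1  1-1-0  1-11-  10--0  10-1-  100--(✓)
size-2^3 implicants → -00--
Unchecked terms (primes): --011, --100, -0-00, -0-11, -00--, -11-0, 0--00, 0-10-, 00--1, 00-0-, 1--11, 1-0-1, 1-1-0, 1-11-, 10--0, 10-1-
Minterm coverage:
  m0 ⊆ -0-00,-00--,0--00,00-0-
  m1 ⊆ -00--,00--1,00-0-
  m2 ⊆ -00-- [E]
  m3 ⊆ --011,-0-11,-00--,00--1
  m4 ⊆ --100,-0-00,0--00,0-10-,00-0-
  m5 ⊆ 0-10-,00--1,00-0-
  m7 ⊆ -0-11,00--1
  m8 ⊆ 0--00 [E]
  m11 ⊆ --011 [E]
  m12 ⊆ --100,-11-0,0--00,0-10-
  m13 ⊆ 0-10- [E]
  m14 ⊆ -11-0 [E]
  m16 ⊆ -0-00,-00--,10--0
  m17 ⊆ -00--,1-0-1
  m18 ⊆ -00--,10--0,10-1-
  m19 ⊆ --011,-0-11,-00--,1--11,1-0-1,10-1-
  m20 ⊆ --100,-0-00,1-1-0,10--0
  m22 ⊆ 1-1-0,1-11-,10--0,10-1-
  m23 ⊆ -0-11,1--11,1-11-,10-1-
  m25 ⊆ 1-0-1 [E]
  m27 ⊆ --011,1--11,1-0-1
  m28 ⊆ --100,-11-0,1-1-0
  m30 ⊆ -11-0,1-1-0,1-11-
  m31 ⊆ 1--11,1-11-
E = {--011, -00--, -11-0, 0--00, 0-10-, 1-0-1}
Petrick residual → --100, -0-11, 1-11-
Cover = c'de + cd'e' + b'de + b'c' + bce' + a'd'e' + a'cd' + ac'e + acd  |cover|=9

9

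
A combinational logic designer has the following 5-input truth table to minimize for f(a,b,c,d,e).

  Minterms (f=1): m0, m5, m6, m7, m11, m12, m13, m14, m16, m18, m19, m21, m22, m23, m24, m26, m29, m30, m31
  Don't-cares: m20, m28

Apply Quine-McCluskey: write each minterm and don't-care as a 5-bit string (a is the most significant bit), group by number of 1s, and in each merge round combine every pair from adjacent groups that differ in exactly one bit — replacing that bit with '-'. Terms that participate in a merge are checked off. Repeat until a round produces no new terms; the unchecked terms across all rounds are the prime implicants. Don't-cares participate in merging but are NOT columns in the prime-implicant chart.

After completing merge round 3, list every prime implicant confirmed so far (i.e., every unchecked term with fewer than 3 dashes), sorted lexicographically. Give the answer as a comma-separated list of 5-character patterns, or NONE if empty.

--101, --110, -0000, -01-1, -011-, -11-0, -110-, 01011, 10-1-

Round 0: 00000✓ 00101✓ 00110✓ 00111✓ 01011 01100✓ 01101✓ 01110✓ 10000✓ 10010✓ 10011✓ 10100✓ 10101✓ 10110✓ 10111✓ 11000✓ 11010✓ 11100✓ 11101✓ 11110✓ 11111✓
Round 1: -0000 -0101✓ -0110✓ -0111✓ -1100✓ -1101✓ -1110✓ 0-101✓ 0-110✓ 001-1✓ 0011-✓ 011-0✓ 0110-✓ 1-000✓ 1-010✓ 1-100✓ 1-101✓ 1-110✓ 1-111✓ 10-00✓ 10-10✓ 10-11✓ 100-0✓ 1001-✓ 101-0✓ 101-1✓ 1010-✓ 1011-✓ 11-00✓ 11-10✓ 110-0✓ 111-0✓ 111-1✓ 1110-✓ 1111-✓
Round 2: --101 --110 -01-1 -011- -11-0 -110- 1--00✓ 1--10✓ 1-0-0✓ 1-1-0✓ 1-1-1✓ 1-10-✓ 1-11-✓ 10--0✓ 10-1- 101--✓ 11--0✓ 111--✓
Round 3: 1---0 1-1--
PIs = {--101, --110, -0000, -01-1, -011-, -11-0, -110-, 01011, 1---0, 1-1--, 10-1-}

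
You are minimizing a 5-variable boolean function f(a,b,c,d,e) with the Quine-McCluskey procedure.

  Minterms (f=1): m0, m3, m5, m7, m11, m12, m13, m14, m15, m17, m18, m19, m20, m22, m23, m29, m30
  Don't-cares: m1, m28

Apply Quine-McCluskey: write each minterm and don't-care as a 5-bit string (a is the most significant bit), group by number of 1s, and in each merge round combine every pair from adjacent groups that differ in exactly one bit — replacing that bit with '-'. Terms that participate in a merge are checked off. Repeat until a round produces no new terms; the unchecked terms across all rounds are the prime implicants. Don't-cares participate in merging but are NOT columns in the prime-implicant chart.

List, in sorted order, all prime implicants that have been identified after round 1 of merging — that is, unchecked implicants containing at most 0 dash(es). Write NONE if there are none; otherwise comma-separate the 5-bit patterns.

NONE

size-2^0 implicants → 00000(✓)  00001(✓)  00011(✓)  00101(✓)  00111(✓)  01011(✓)  01100(✓)  01101(✓)  01110(✓)  01111(✓)  10001(✓)  10010(✓)  10011(✓)  10100(✓)  10110(✓)  10111(✓)  11100(✓)  11101(✓)  11110(✓)
size-2^1 implicants → -0001(✓)  -0011(✓)  -0111(✓)  -1100(✓)  -1101(✓)  -1110(✓)  0-011(✓)  0-101(✓)  0-111(✓)  00-01(✓)  00-11(✓)  000-1(✓)  0000-  001-1(✓)  01-11(✓)  011-0(✓)  011-1(✓)  0110-(✓)  0111-(✓)  1-100(✓)  1-110(✓)  10-10(✓)  10-11(✓)  100-1(✓)  1001-(✓)  101-0(✓)  1011-(✓)  111-0(✓)  1110-(✓)
size-2^2 implicants → -0-11  -00-1  -11-0  -110-  0--11  0-1-1  00--1  011--  1-1-0  10-1-
Unchecked terms (primes): -0-11, -00-1, -11-0, -110-, 0--11, 0-1-1, 00--1, 0000-, 011--, 1-1-0, 10-1-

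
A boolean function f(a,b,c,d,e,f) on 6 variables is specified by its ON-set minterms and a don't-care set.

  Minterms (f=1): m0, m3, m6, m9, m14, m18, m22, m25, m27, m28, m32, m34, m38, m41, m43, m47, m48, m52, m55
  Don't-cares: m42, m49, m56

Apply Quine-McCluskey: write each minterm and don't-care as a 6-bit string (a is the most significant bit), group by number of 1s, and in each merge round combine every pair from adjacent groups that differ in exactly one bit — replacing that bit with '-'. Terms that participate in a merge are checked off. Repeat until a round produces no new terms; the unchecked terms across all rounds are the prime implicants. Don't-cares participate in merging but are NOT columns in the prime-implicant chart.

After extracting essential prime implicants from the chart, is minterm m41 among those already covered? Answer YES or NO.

Round 0: 000000✓ 000011 000110✓ 001001✓ 001110✓ 010010✓ 010110✓ 011001✓ 011011✓ 011100 100000✓ 100010✓ 100110✓ 101001✓ 101010✓ 101011✓ 101111✓ 110000✓ 110001✓ 110100✓ 110111 111000✓
Round 1: -00000 -00110 -01001 0-0110 0-1001 00-110 010-10 0110-1 1-0000 10-010 100-10 1000-0 101-11 1010-1 10101- 11-000 110-00 11000-
PIs = {-00000, -00110, -01001, 0-0110, 0-1001, 00-110, 000011, 010-10, 0110-1, 011100, 1-0000, 10-010, 100-10, 1000-0, 101-11, 1010-1, 10101-, 11-000, 110-00, 11000-, 110111}
Coverage chart:
  m0: -00000 ←essential
  m3: 000011 ←essential
  m6: -00110,0-0110,00-110
  m9: -01001,0-1001
  m14: 00-110 ←essential
  m18: 010-10 ←essential
  m22: 0-0110,010-10
  m25: 0-1001,0110-1
  m27: 0110-1 ←essential
  m28: 011100 ←essential
  m32: -00000,1-0000,1000-0
  m34: 10-010,100-10,1000-0
  m38: -00110,100-10
  m41: -01001,1010-1
  m43: 101-11,1010-1,10101-
  m47: 101-11 ←essential
  m48: 1-0000,11-000,110-00,11000-
  m52: 110-00 ←essential
  m55: 110111 ←essential
Essential: -00000, 00-110, 000011, 010-10, 0110-1, 011100, 101-11, 110-00, 110111

NO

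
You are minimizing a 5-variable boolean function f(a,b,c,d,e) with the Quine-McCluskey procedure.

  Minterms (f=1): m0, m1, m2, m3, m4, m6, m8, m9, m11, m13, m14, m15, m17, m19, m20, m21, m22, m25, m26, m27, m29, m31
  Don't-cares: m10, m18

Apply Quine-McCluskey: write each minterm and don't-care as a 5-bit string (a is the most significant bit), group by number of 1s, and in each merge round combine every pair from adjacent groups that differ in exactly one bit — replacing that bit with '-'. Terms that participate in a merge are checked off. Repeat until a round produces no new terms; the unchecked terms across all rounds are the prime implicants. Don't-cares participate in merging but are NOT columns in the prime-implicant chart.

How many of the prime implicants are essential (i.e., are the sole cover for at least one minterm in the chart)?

3

Round 0: 00000✓ 00001✓ 00010✓ 00011✓ 00100✓ 00110✓ 01000✓ 01001✓ 01010✓ 01011✓ 01101✓ 01110✓ 01111✓ 10001✓ 10010✓ 10011✓ 10100✓ 10101✓ 10110✓ 11001✓ 11010✓ 11011✓ 11101✓ 11111✓
Round 1: -0001✓ -0010✓ -0011✓ -0100✓ -0110✓ -1001✓ -1010✓ -1011✓ -1101✓ -1111✓ 0-000✓ 0-001✓ 0-010✓ 0-011✓ 0-110✓ 00-00✓ 00-10✓ 000-0✓ 000-1✓ 0000-✓ 0001-✓ 001-0✓ 01-01✓ 01-10✓ 01-11✓ 010-0✓ 010-1✓ 0100-✓ 0101-✓ 011-1✓ 0111-✓ 1-001✓ 1-010✓ 1-011✓ 1-101✓ 10-01✓ 10-10✓ 100-1✓ 1001-✓ 101-0✓ 1010- 11-01✓ 11-11✓ 110-1✓ 1101-✓ 111-1✓
Round 2: --001✓ --010✓ --011✓ -0-10 -00-1✓ -001-✓ -01-0 -1-01✓ -1-11✓ -10-1✓ -101-✓ -11-1✓ 0--10 0-0-0✓ 0-0-1✓ 0-00-✓ 0-01-✓ 00--0 000--✓ 01--1✓ 01-1- 010--✓ 1--01 1-0-1✓ 1-01-✓ 11--1✓
Round 3: --0-1 --01- -1--1 0-0--
PIs = {--0-1, --01-, -0-10, -01-0, -1--1, 0--10, 0-0--, 00--0, 01-1-, 1--01, 1010-}
Coverage chart:
  m0: 0-0--,00--0
  m1: --0-1,0-0--
  m2: --01-,-0-10,0--10,0-0--,00--0
  m3: --0-1,--01-,0-0--
  m4: -01-0,00--0
  m6: -0-10,-01-0,0--10,00--0
  m8: 0-0-- ←essential
  m9: --0-1,-1--1,0-0--
  m11: --0-1,--01-,-1--1,0-0--,01-1-
  m13: -1--1 ←essential
  m14: 0--10,01-1-
  m15: -1--1,01-1-
  m17: --0-1,1--01
  m19: --0-1,--01-
  m20: -01-0,1010-
  m21: 1--01,1010-
  m22: -0-10,-01-0
  m25: --0-1,-1--1,1--01
  m26: --01- ←essential
  m27: --0-1,--01-,-1--1
  m29: -1--1,1--01
  m31: -1--1 ←essential
Essential: --01-, -1--1, 0-0--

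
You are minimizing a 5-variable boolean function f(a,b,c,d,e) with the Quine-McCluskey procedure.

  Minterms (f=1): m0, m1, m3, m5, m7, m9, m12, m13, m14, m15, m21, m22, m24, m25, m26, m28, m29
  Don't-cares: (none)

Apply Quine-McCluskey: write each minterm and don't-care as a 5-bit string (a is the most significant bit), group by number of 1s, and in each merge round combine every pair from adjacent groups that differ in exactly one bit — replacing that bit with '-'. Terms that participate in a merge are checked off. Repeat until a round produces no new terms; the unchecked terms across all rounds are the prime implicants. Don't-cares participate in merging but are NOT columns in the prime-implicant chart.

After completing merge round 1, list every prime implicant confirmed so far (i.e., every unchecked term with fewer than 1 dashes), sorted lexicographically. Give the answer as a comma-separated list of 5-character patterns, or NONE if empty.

10110

size-2^0 implicants → 00000(✓)  00001(✓)  00011(✓)  00101(✓)  00111(✓)  01001(✓)  01100(✓)  01101(✓)  01110(✓)  01111(✓)  10101(✓)  10110  11000(✓)  11001(✓)  11010(✓)  11100(✓)  11101(✓)
size-2^1 implicants → -0101(✓)  -1001(✓)  -1100(✓)  -1101(✓)  0-001(✓)  0-101(✓)  0-111(✓)  00-01(✓)  00-11(✓)  000-1(✓)  0000-  001-1(✓)  01-01(✓)  011-0(✓)  011-1(✓)  0110-(✓)  0111-(✓)  1-101(✓)  11-00(✓)  11-01(✓)  110-0  1100-(✓)  1110-(✓)
size-2^2 implicants → --101  -1-01  -110-  0--01  0-1-1  00--1  011--  11-0-
Unchecked terms (primes): --101, -1-01, -110-, 0--01, 0-1-1, 00--1, 0000-, 011--, 10110, 11-0-, 110-0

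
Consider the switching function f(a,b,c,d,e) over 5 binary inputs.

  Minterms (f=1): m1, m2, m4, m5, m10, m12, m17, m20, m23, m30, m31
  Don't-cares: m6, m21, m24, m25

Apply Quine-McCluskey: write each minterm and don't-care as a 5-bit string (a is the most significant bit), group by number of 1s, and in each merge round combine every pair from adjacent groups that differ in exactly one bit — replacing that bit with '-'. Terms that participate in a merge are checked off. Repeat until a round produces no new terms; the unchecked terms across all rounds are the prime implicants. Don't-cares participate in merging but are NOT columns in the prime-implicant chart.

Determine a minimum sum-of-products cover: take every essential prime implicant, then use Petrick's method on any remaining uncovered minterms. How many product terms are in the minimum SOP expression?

Round 0: 00001✓ 00010✓ 00100✓ 00101✓ 00110✓ 01010✓ 01100✓ 10001✓ 10100✓ 10101✓ 10111✓ 11000✓ 11001✓ 11110✓ 11111✓
Round 1: -0001✓ -0100✓ -0101✓ 0-010 0-100 00-01✓ 00-10 001-0 0010-✓ 1-001 1-111 10-01✓ 101-1 1010-✓ 1100- 1111-
Round 2: -0-01 -010-
PIs = {-0-01, -010-, 0-010, 0-100, 00-10, 001-0, 1-001, 1-111, 101-1, 1100-, 1111-}
Coverage chart:
  m1: -0-01 ←essential
  m2: 0-010,00-10
  m4: -010-,0-100,001-0
  m5: -0-01,-010-
  m10: 0-010 ←essential
  m12: 0-100 ←essential
  m17: -0-01,1-001
  m20: -010- ←essential
  m23: 1-111,101-1
  m30: 1111- ←essential
  m31: 1-111,1111-
Essential: -0-01, -010-, 0-010, 0-100, 1111-
Petrick residual → 1-111
Min cover (6 terms): b'd'e + b'cd' + a'c'de' + a'cd'e' + acde + abcd

6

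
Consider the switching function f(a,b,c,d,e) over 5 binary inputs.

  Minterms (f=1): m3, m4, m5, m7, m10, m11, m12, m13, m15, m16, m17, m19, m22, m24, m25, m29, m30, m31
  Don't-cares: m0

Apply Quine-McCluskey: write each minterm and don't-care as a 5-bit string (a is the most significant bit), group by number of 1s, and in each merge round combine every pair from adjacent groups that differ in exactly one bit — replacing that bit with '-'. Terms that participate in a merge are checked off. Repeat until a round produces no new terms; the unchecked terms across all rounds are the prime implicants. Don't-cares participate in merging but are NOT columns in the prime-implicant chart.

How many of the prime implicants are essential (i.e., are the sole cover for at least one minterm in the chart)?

4

Round 0: 00000✓ 00011✓ 00100✓ 00101✓ 00111✓ 01010✓ 01011✓ 01100✓ 01101✓ 01111✓ 10000✓ 10001✓ 10011✓ 10110✓ 11000✓ 11001✓ 11101✓ 11110✓ 11111✓
Round 1: -0000 -0011 -1101✓ -1111✓ 0-011✓ 0-100✓ 0-101✓ 0-111✓ 00-00 00-11✓ 001-1✓ 0010-✓ 01-11✓ 0101- 011-1✓ 0110-✓ 1-000✓ 1-001✓ 1-110 100-1 1000-✓ 11-01 1100-✓ 111-1✓ 1111-
Round 2: -11-1 0--11 0-1-1 0-10- 1-00-
PIs = {-0000, -0011, -11-1, 0--11, 0-1-1, 0-10-, 00-00, 0101-, 1-00-, 1-110, 100-1, 11-01, 1111-}
Coverage chart:
  m3: -0011,0--11
  m4: 0-10-,00-00
  m5: 0-1-1,0-10-
  m7: 0--11,0-1-1
  m10: 0101- ←essential
  m11: 0--11,0101-
  m12: 0-10- ←essential
  m13: -11-1,0-1-1,0-10-
  m15: -11-1,0--11,0-1-1
  m16: -0000,1-00-
  m17: 1-00-,100-1
  m19: -0011,100-1
  m22: 1-110 ←essential
  m24: 1-00- ←essential
  m25: 1-00-,11-01
  m29: -11-1,11-01
  m30: 1-110,1111-
  m31: -11-1,1111-
Essential: 0-10-, 0101-, 1-00-, 1-110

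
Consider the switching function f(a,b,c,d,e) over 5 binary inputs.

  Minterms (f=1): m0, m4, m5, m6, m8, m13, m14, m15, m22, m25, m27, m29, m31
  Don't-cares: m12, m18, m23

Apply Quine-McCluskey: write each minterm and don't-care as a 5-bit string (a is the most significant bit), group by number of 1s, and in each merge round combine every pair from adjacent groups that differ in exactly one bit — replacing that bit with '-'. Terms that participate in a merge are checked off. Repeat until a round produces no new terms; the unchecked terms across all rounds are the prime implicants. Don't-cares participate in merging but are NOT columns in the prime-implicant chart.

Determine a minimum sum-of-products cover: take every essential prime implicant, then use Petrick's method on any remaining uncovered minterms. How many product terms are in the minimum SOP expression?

size-2^0 implicants → 00000(✓)  00100(✓)  00101(✓)  00110(✓)  01000(✓)  01100(✓)  01101(✓)  01110(✓)  01111(✓)  10010(✓)  10110(✓)  10111(✓)  11001(✓)  11011(✓)  11101(✓)  11111(✓)
size-2^1 implicants → -0110  -1101(✓)  -1111(✓)  0-000(✓)  0-100(✓)  0-101(✓)  0-110(✓)  00-00(✓)  001-0(✓)  0010-(✓)  01-00(✓)  011-0(✓)  011-1(✓)  0110-(✓)  0111-(✓)  1-111  10-10  1011-  11-01(✓)  11-11(✓)  110-1(✓)  111-1(✓)
size-2^2 implicants → -11-1  0--00  0-1-0  0-10-  011--  11--1
Unchecked terms (primes): -0110, -11-1, 0--00, 0-1-0, 0-10-, 011--, 1-111, 10-10, 1011-, 11--1
Minterm coverage:
  m0 ⊆ 0--00 [E]
  m4 ⊆ 0--00,0-1-0,0-10-
  m5 ⊆ 0-10- [E]
  m6 ⊆ -0110,0-1-0
  m8 ⊆ 0--00 [E]
  m13 ⊆ -11-1,0-10-,011--
  m14 ⊆ 0-1-0,011--
  m15 ⊆ -11-1,011--
  m22 ⊆ -0110,10-10,1011-
  m25 ⊆ 11--1 [E]
  m27 ⊆ 11--1 [E]
  m29 ⊆ -11-1,11--1
  m31 ⊆ -11-1,1-111,11--1
E = {0--00, 0-10-, 11--1}
Petrick residual → -0110, 011--
Cover = b'cde' + a'd'e' + a'cd' + a'bc + abe  |cover|=5

5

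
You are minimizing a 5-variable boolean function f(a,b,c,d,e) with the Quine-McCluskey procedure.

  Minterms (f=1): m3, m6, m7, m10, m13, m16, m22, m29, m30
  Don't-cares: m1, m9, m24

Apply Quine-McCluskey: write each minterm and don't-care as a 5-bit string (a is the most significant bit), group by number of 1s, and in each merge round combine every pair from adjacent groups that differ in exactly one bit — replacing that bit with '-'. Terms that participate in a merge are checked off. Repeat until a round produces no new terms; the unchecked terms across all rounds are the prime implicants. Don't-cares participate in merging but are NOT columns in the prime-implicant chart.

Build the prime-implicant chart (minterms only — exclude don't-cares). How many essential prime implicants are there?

4

[col 0] 00001*, 00011*, 00110*, 00111*, 01001*, 01010, 01101*, 10000*, 10110*, 11000*, 11101*, 11110*
[col 1] -0110, -1101, 0-001, 00-11, 000-1, 0011-, 01-01, 1-000, 1-110
Prime implicants: -0110, -1101, 0-001, 00-11, 000-1, 0011-, 01-01, 01010, 1-000, 1-110
PI chart (minterm → PIs covering it):
  3 | 00-11,000-1
  6 | -0110,0011-
  7 | 00-11,0011-
  10 | 01010  (sole → essential)
  13 | -1101,01-01
  16 | 1-000  (sole → essential)
  22 | -0110,1-110
  29 | -1101  (sole → essential)
  30 | 1-110  (sole → essential)
Essential prime implicants: -1101, 01010, 1-000, 1-110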